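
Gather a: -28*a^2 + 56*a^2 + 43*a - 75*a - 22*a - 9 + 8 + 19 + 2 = 28*a^2 - 54*a + 20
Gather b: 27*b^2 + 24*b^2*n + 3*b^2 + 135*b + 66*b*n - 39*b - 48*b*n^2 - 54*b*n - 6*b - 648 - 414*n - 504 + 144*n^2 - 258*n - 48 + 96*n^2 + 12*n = b^2*(24*n + 30) + b*(-48*n^2 + 12*n + 90) + 240*n^2 - 660*n - 1200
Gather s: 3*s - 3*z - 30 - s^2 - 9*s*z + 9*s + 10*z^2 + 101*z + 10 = -s^2 + s*(12 - 9*z) + 10*z^2 + 98*z - 20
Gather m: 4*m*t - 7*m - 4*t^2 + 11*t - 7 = m*(4*t - 7) - 4*t^2 + 11*t - 7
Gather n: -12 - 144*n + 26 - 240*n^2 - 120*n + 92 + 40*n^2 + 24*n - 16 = -200*n^2 - 240*n + 90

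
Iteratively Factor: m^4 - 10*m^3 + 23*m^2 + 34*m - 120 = (m - 5)*(m^3 - 5*m^2 - 2*m + 24) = (m - 5)*(m - 4)*(m^2 - m - 6) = (m - 5)*(m - 4)*(m - 3)*(m + 2)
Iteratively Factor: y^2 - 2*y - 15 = (y + 3)*(y - 5)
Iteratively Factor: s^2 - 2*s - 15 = (s + 3)*(s - 5)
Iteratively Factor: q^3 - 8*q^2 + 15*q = (q - 5)*(q^2 - 3*q) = (q - 5)*(q - 3)*(q)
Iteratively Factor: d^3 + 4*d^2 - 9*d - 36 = (d + 4)*(d^2 - 9) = (d + 3)*(d + 4)*(d - 3)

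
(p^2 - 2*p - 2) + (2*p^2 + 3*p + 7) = 3*p^2 + p + 5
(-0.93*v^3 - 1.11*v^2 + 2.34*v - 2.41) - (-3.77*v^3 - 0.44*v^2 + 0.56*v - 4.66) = 2.84*v^3 - 0.67*v^2 + 1.78*v + 2.25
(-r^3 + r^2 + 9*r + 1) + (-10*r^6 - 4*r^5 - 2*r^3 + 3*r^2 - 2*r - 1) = -10*r^6 - 4*r^5 - 3*r^3 + 4*r^2 + 7*r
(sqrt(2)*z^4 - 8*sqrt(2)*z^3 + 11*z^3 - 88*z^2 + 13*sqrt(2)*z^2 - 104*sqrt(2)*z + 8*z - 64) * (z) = sqrt(2)*z^5 - 8*sqrt(2)*z^4 + 11*z^4 - 88*z^3 + 13*sqrt(2)*z^3 - 104*sqrt(2)*z^2 + 8*z^2 - 64*z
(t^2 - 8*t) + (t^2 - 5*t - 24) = 2*t^2 - 13*t - 24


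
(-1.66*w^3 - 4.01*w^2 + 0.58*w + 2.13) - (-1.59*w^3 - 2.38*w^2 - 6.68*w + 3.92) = -0.0699999999999998*w^3 - 1.63*w^2 + 7.26*w - 1.79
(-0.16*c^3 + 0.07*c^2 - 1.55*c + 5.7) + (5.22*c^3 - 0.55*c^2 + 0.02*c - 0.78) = 5.06*c^3 - 0.48*c^2 - 1.53*c + 4.92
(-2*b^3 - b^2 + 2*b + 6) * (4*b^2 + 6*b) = -8*b^5 - 16*b^4 + 2*b^3 + 36*b^2 + 36*b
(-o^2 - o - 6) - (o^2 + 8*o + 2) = -2*o^2 - 9*o - 8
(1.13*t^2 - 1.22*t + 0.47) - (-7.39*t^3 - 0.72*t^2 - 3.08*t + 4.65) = 7.39*t^3 + 1.85*t^2 + 1.86*t - 4.18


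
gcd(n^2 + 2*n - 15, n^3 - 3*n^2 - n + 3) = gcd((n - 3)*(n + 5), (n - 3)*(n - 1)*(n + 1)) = n - 3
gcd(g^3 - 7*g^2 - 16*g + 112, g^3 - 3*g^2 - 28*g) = g^2 - 3*g - 28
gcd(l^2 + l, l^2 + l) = l^2 + l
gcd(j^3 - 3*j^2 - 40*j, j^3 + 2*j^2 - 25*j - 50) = j + 5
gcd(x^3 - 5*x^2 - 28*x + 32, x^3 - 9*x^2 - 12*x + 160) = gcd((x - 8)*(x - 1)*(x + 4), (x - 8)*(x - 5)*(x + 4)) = x^2 - 4*x - 32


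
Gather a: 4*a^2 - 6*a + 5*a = 4*a^2 - a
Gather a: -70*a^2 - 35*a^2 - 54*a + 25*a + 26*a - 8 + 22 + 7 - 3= -105*a^2 - 3*a + 18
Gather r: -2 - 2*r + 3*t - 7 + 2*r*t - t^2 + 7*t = r*(2*t - 2) - t^2 + 10*t - 9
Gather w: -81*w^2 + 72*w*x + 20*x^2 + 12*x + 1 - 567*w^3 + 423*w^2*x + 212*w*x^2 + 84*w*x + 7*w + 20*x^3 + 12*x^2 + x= -567*w^3 + w^2*(423*x - 81) + w*(212*x^2 + 156*x + 7) + 20*x^3 + 32*x^2 + 13*x + 1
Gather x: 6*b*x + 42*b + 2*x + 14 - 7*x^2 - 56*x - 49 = 42*b - 7*x^2 + x*(6*b - 54) - 35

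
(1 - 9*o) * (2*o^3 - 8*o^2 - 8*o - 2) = -18*o^4 + 74*o^3 + 64*o^2 + 10*o - 2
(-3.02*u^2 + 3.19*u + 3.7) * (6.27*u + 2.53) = -18.9354*u^3 + 12.3607*u^2 + 31.2697*u + 9.361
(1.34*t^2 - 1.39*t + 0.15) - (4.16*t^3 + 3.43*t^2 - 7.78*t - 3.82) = -4.16*t^3 - 2.09*t^2 + 6.39*t + 3.97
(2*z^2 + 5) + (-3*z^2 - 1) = 4 - z^2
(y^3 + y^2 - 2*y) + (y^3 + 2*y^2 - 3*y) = 2*y^3 + 3*y^2 - 5*y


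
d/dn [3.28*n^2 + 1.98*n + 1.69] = 6.56*n + 1.98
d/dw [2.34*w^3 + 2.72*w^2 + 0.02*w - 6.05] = 7.02*w^2 + 5.44*w + 0.02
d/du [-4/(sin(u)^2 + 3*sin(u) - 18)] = 4*(2*sin(u) + 3)*cos(u)/(sin(u)^2 + 3*sin(u) - 18)^2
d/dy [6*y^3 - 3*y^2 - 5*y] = 18*y^2 - 6*y - 5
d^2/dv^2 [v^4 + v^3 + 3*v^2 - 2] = 12*v^2 + 6*v + 6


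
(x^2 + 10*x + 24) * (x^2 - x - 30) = x^4 + 9*x^3 - 16*x^2 - 324*x - 720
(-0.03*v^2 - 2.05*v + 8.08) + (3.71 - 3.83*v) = -0.03*v^2 - 5.88*v + 11.79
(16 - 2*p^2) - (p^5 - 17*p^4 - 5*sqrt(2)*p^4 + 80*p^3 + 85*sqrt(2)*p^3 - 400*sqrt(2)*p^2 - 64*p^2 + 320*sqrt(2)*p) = -p^5 + 5*sqrt(2)*p^4 + 17*p^4 - 85*sqrt(2)*p^3 - 80*p^3 + 62*p^2 + 400*sqrt(2)*p^2 - 320*sqrt(2)*p + 16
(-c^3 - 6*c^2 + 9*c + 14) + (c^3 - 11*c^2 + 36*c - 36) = -17*c^2 + 45*c - 22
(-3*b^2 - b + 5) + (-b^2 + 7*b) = -4*b^2 + 6*b + 5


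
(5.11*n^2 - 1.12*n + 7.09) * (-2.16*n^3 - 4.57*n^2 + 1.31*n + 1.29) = -11.0376*n^5 - 20.9335*n^4 - 3.5019*n^3 - 27.2766*n^2 + 7.8431*n + 9.1461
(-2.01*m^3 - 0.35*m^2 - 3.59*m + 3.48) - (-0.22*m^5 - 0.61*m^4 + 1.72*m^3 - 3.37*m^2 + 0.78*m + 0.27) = 0.22*m^5 + 0.61*m^4 - 3.73*m^3 + 3.02*m^2 - 4.37*m + 3.21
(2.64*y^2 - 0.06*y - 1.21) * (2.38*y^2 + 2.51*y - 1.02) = 6.2832*y^4 + 6.4836*y^3 - 5.7232*y^2 - 2.9759*y + 1.2342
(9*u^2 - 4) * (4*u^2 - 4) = 36*u^4 - 52*u^2 + 16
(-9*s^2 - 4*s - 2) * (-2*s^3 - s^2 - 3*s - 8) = 18*s^5 + 17*s^4 + 35*s^3 + 86*s^2 + 38*s + 16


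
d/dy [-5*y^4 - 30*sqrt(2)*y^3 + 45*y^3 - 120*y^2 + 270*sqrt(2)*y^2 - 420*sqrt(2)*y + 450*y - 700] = -20*y^3 - 90*sqrt(2)*y^2 + 135*y^2 - 240*y + 540*sqrt(2)*y - 420*sqrt(2) + 450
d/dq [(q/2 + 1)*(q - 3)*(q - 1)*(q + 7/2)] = 2*q^3 + 9*q^2/4 - 12*q - 23/4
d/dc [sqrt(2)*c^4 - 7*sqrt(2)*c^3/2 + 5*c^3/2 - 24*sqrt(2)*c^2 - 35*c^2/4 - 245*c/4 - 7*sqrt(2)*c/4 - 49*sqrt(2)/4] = 4*sqrt(2)*c^3 - 21*sqrt(2)*c^2/2 + 15*c^2/2 - 48*sqrt(2)*c - 35*c/2 - 245/4 - 7*sqrt(2)/4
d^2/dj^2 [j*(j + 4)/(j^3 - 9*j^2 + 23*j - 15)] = 2*(j^6 + 12*j^5 - 177*j^4 + 544*j^3 - 45*j^2 - 1620*j + 1605)/(j^9 - 27*j^8 + 312*j^7 - 2016*j^6 + 7986*j^5 - 19998*j^4 + 31472*j^3 - 29880*j^2 + 15525*j - 3375)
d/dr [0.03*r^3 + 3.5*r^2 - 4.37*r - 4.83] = 0.09*r^2 + 7.0*r - 4.37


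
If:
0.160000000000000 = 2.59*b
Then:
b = 0.06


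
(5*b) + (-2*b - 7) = 3*b - 7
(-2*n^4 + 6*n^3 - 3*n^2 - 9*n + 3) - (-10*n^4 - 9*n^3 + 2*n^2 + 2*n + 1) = 8*n^4 + 15*n^3 - 5*n^2 - 11*n + 2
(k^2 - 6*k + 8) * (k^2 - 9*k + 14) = k^4 - 15*k^3 + 76*k^2 - 156*k + 112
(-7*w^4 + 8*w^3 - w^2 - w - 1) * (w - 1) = -7*w^5 + 15*w^4 - 9*w^3 + 1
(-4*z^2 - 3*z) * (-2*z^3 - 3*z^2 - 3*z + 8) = 8*z^5 + 18*z^4 + 21*z^3 - 23*z^2 - 24*z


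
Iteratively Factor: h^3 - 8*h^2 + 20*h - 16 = (h - 2)*(h^2 - 6*h + 8) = (h - 2)^2*(h - 4)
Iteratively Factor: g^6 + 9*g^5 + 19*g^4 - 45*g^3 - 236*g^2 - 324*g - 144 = (g + 2)*(g^5 + 7*g^4 + 5*g^3 - 55*g^2 - 126*g - 72) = (g + 2)^2*(g^4 + 5*g^3 - 5*g^2 - 45*g - 36) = (g + 2)^2*(g + 4)*(g^3 + g^2 - 9*g - 9) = (g - 3)*(g + 2)^2*(g + 4)*(g^2 + 4*g + 3) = (g - 3)*(g + 2)^2*(g + 3)*(g + 4)*(g + 1)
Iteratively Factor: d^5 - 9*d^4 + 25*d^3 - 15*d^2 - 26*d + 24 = (d - 4)*(d^4 - 5*d^3 + 5*d^2 + 5*d - 6) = (d - 4)*(d + 1)*(d^3 - 6*d^2 + 11*d - 6) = (d - 4)*(d - 3)*(d + 1)*(d^2 - 3*d + 2) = (d - 4)*(d - 3)*(d - 1)*(d + 1)*(d - 2)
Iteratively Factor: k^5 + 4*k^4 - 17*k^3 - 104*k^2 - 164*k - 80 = (k + 2)*(k^4 + 2*k^3 - 21*k^2 - 62*k - 40) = (k + 2)^2*(k^3 - 21*k - 20) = (k + 1)*(k + 2)^2*(k^2 - k - 20) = (k - 5)*(k + 1)*(k + 2)^2*(k + 4)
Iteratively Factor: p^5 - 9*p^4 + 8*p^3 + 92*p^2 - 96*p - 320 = (p - 4)*(p^4 - 5*p^3 - 12*p^2 + 44*p + 80) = (p - 4)*(p + 2)*(p^3 - 7*p^2 + 2*p + 40) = (p - 5)*(p - 4)*(p + 2)*(p^2 - 2*p - 8) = (p - 5)*(p - 4)*(p + 2)^2*(p - 4)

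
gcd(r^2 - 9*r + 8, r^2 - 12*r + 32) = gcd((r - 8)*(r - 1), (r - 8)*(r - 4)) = r - 8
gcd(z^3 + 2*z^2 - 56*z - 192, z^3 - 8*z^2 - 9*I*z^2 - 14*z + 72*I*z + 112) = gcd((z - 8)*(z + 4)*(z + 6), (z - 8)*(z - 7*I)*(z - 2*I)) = z - 8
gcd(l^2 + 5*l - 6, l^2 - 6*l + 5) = l - 1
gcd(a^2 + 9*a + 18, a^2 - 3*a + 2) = 1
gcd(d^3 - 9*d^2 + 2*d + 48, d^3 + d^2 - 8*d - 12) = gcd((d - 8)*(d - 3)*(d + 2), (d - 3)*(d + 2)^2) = d^2 - d - 6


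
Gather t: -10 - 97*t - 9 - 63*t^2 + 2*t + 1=-63*t^2 - 95*t - 18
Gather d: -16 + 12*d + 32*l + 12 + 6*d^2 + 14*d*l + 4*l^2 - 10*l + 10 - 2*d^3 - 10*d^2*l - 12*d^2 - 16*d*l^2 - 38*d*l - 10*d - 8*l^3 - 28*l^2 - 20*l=-2*d^3 + d^2*(-10*l - 6) + d*(-16*l^2 - 24*l + 2) - 8*l^3 - 24*l^2 + 2*l + 6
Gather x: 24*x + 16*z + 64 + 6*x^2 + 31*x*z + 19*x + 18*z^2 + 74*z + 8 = 6*x^2 + x*(31*z + 43) + 18*z^2 + 90*z + 72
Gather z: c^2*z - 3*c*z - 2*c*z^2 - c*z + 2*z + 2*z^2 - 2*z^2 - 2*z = -2*c*z^2 + z*(c^2 - 4*c)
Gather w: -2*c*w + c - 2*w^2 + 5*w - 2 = c - 2*w^2 + w*(5 - 2*c) - 2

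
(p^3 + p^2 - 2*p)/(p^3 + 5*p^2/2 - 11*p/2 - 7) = 2*p*(p^2 + p - 2)/(2*p^3 + 5*p^2 - 11*p - 14)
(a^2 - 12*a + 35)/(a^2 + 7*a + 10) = (a^2 - 12*a + 35)/(a^2 + 7*a + 10)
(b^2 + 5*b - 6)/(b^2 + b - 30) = (b - 1)/(b - 5)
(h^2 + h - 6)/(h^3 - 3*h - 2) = (h + 3)/(h^2 + 2*h + 1)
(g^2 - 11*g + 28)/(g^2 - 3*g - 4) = (g - 7)/(g + 1)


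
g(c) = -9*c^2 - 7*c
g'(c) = -18*c - 7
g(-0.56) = 1.10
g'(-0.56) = 3.08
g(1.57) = -33.17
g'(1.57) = -35.26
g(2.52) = -74.79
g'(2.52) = -52.36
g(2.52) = -74.79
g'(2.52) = -52.36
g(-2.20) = -28.16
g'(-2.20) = 32.60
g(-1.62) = -12.28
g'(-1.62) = 22.16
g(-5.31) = -216.59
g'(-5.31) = 88.58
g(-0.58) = 1.03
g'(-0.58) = 3.44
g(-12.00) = -1212.00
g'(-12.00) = 209.00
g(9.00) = -792.00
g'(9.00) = -169.00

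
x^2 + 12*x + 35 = (x + 5)*(x + 7)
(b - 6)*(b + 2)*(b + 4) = b^3 - 28*b - 48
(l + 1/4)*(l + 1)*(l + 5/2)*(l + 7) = l^4 + 43*l^3/4 + 237*l^2/8 + 97*l/4 + 35/8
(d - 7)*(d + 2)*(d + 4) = d^3 - d^2 - 34*d - 56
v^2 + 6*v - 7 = (v - 1)*(v + 7)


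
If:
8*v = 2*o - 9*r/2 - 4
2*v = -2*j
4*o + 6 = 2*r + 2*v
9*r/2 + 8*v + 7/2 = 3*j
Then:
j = -11/4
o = -31/8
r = -15/2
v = 11/4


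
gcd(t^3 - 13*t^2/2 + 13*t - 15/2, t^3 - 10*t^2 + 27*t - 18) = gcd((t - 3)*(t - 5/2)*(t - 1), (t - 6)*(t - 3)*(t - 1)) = t^2 - 4*t + 3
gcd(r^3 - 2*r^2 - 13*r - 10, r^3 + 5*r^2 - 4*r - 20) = r + 2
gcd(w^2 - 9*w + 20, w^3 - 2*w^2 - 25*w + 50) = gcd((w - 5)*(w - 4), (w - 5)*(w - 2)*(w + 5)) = w - 5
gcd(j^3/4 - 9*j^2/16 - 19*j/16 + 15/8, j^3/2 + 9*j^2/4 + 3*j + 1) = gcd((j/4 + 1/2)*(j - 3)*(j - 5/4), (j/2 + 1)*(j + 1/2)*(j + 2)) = j + 2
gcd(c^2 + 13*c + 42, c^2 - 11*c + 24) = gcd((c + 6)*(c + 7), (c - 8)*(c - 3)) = 1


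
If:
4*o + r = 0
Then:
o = -r/4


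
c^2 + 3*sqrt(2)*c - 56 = (c - 4*sqrt(2))*(c + 7*sqrt(2))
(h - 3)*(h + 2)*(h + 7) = h^3 + 6*h^2 - 13*h - 42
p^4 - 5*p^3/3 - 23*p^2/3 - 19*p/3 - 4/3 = (p - 4)*(p + 1/3)*(p + 1)^2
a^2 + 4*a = a*(a + 4)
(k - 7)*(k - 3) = k^2 - 10*k + 21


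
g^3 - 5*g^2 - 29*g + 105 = (g - 7)*(g - 3)*(g + 5)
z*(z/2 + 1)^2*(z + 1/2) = z^4/4 + 9*z^3/8 + 3*z^2/2 + z/2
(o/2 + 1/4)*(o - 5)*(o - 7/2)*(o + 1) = o^4/2 - 7*o^3/2 + 21*o^2/8 + 11*o + 35/8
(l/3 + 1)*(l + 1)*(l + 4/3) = l^3/3 + 16*l^2/9 + 25*l/9 + 4/3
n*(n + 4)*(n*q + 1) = n^3*q + 4*n^2*q + n^2 + 4*n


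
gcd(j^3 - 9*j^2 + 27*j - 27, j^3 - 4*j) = 1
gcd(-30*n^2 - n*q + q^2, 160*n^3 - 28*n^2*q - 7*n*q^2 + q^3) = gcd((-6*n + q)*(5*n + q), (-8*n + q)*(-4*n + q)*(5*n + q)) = 5*n + q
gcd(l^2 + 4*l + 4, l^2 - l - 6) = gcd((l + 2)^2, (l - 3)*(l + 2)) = l + 2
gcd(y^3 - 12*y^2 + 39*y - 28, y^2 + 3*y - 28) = y - 4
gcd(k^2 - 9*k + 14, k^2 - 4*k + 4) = k - 2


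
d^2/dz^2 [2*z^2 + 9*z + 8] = 4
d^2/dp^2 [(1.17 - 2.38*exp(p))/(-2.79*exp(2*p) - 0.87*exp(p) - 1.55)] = (18.526158*exp(4*p) - 42.206562*exp(3*p) - 70.273683*exp(2*p) + 16.143657*exp(p) + 7.295695)*exp(p)/(21.717639*exp(6*p) + 20.316501*exp(5*p) + 42.531318*exp(4*p) + 23.232393*exp(3*p) + 23.62851*exp(2*p) + 6.270525*exp(p) + 3.723875)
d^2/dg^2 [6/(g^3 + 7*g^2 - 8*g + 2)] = 12*(-(3*g + 7)*(g^3 + 7*g^2 - 8*g + 2) + (3*g^2 + 14*g - 8)^2)/(g^3 + 7*g^2 - 8*g + 2)^3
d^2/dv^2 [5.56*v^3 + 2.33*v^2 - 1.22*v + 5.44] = 33.36*v + 4.66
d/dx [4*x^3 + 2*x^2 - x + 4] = 12*x^2 + 4*x - 1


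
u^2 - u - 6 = (u - 3)*(u + 2)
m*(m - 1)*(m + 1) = m^3 - m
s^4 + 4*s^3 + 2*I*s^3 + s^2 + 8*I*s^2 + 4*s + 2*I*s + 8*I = (s + 4)*(s - I)*(s + I)*(s + 2*I)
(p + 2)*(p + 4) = p^2 + 6*p + 8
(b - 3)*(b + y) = b^2 + b*y - 3*b - 3*y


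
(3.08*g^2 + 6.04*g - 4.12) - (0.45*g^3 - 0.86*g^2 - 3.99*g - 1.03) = -0.45*g^3 + 3.94*g^2 + 10.03*g - 3.09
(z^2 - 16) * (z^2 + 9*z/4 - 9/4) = z^4 + 9*z^3/4 - 73*z^2/4 - 36*z + 36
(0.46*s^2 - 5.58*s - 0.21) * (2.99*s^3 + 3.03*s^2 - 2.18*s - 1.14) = 1.3754*s^5 - 15.2904*s^4 - 18.5381*s^3 + 11.0037*s^2 + 6.819*s + 0.2394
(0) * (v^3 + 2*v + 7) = 0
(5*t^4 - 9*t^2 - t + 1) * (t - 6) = 5*t^5 - 30*t^4 - 9*t^3 + 53*t^2 + 7*t - 6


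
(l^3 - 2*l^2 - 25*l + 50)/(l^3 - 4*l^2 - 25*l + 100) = (l - 2)/(l - 4)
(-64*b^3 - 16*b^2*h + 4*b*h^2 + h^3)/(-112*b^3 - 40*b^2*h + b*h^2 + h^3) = (4*b - h)/(7*b - h)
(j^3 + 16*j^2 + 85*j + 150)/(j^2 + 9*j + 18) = (j^2 + 10*j + 25)/(j + 3)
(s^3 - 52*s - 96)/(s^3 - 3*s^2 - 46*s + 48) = (s + 2)/(s - 1)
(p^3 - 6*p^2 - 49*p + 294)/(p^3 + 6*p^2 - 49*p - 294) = (p - 6)/(p + 6)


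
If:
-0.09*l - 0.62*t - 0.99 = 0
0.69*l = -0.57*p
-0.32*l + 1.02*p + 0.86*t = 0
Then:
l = -0.82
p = 0.99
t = -1.48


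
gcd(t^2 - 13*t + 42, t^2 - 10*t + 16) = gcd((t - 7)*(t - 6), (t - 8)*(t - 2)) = 1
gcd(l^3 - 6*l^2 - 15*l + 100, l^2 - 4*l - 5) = l - 5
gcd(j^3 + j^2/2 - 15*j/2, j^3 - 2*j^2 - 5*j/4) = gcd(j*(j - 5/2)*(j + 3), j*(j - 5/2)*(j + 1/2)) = j^2 - 5*j/2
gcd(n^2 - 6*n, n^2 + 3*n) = n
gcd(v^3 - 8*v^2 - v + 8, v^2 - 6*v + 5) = v - 1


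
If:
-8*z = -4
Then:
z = 1/2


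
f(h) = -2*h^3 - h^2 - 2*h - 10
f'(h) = -6*h^2 - 2*h - 2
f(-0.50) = -9.00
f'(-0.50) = -2.50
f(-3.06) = 44.06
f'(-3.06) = -52.06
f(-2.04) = 6.90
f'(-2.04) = -22.89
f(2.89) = -72.41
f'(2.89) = -57.89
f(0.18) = -10.40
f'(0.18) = -2.55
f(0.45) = -11.28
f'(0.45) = -4.12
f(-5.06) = 233.62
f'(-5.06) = -145.50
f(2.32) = -45.00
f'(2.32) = -38.93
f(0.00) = -10.00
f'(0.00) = -2.00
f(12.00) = -3634.00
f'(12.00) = -890.00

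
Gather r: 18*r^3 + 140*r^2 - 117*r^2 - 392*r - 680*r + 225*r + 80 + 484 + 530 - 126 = 18*r^3 + 23*r^2 - 847*r + 968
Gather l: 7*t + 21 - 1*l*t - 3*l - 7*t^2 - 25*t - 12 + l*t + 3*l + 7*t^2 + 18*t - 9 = 0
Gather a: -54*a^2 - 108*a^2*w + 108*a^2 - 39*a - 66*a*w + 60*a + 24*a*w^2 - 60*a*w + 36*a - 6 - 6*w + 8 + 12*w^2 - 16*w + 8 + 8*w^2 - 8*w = a^2*(54 - 108*w) + a*(24*w^2 - 126*w + 57) + 20*w^2 - 30*w + 10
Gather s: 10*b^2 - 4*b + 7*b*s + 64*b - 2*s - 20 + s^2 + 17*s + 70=10*b^2 + 60*b + s^2 + s*(7*b + 15) + 50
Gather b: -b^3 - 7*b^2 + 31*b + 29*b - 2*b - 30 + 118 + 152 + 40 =-b^3 - 7*b^2 + 58*b + 280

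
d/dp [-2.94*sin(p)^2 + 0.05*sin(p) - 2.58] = (0.05 - 5.88*sin(p))*cos(p)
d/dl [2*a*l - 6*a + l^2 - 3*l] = 2*a + 2*l - 3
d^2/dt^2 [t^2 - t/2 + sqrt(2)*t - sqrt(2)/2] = 2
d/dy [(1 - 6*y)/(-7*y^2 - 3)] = 2*(-21*y^2 + 7*y + 9)/(49*y^4 + 42*y^2 + 9)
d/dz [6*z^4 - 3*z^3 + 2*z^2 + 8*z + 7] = 24*z^3 - 9*z^2 + 4*z + 8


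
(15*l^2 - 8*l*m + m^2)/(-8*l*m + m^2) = (-15*l^2 + 8*l*m - m^2)/(m*(8*l - m))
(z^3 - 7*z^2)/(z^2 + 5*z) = z*(z - 7)/(z + 5)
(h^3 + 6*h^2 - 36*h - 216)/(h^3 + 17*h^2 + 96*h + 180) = (h - 6)/(h + 5)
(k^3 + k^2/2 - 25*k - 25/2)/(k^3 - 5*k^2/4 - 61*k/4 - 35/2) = 2*(2*k^2 + 11*k + 5)/(4*k^2 + 15*k + 14)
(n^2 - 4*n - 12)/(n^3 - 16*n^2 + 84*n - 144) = (n + 2)/(n^2 - 10*n + 24)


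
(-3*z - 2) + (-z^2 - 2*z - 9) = -z^2 - 5*z - 11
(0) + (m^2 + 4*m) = m^2 + 4*m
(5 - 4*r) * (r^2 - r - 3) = -4*r^3 + 9*r^2 + 7*r - 15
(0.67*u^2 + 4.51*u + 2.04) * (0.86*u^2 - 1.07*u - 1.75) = 0.5762*u^4 + 3.1617*u^3 - 4.2438*u^2 - 10.0753*u - 3.57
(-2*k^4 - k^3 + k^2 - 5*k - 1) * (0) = 0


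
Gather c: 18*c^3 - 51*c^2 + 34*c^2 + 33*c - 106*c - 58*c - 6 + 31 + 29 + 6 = 18*c^3 - 17*c^2 - 131*c + 60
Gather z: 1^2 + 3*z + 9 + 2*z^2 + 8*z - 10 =2*z^2 + 11*z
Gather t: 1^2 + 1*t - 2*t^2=-2*t^2 + t + 1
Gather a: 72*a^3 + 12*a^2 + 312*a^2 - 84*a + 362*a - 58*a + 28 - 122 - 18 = 72*a^3 + 324*a^2 + 220*a - 112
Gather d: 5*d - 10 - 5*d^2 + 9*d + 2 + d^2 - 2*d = -4*d^2 + 12*d - 8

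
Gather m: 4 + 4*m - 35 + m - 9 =5*m - 40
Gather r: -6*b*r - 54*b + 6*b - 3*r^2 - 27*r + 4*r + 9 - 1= -48*b - 3*r^2 + r*(-6*b - 23) + 8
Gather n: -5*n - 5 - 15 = -5*n - 20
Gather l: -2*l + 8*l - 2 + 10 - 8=6*l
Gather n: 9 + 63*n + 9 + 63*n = 126*n + 18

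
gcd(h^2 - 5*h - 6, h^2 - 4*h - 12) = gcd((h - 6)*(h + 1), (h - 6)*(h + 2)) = h - 6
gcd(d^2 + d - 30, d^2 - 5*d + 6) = 1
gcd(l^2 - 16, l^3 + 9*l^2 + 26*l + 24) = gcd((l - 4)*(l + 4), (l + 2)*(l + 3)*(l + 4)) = l + 4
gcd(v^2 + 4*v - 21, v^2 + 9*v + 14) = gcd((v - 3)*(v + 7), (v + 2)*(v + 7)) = v + 7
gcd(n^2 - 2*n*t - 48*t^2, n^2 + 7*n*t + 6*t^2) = n + 6*t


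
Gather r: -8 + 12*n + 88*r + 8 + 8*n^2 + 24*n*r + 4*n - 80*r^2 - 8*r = 8*n^2 + 16*n - 80*r^2 + r*(24*n + 80)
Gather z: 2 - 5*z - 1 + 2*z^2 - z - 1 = 2*z^2 - 6*z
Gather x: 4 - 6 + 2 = 0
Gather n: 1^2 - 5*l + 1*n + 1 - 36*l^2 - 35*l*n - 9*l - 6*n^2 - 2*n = -36*l^2 - 14*l - 6*n^2 + n*(-35*l - 1) + 2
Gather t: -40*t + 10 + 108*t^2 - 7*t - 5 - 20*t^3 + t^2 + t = -20*t^3 + 109*t^2 - 46*t + 5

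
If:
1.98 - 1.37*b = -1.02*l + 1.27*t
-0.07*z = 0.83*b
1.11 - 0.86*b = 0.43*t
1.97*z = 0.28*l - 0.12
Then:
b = -0.01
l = 1.28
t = 2.60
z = 0.12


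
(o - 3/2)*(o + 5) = o^2 + 7*o/2 - 15/2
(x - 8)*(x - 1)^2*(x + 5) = x^4 - 5*x^3 - 33*x^2 + 77*x - 40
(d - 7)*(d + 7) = d^2 - 49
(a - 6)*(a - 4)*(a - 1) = a^3 - 11*a^2 + 34*a - 24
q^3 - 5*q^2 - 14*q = q*(q - 7)*(q + 2)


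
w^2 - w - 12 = (w - 4)*(w + 3)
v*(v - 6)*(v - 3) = v^3 - 9*v^2 + 18*v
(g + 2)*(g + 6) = g^2 + 8*g + 12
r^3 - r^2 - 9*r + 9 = (r - 3)*(r - 1)*(r + 3)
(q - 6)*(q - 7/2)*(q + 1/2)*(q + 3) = q^4 - 6*q^3 - 43*q^2/4 + 237*q/4 + 63/2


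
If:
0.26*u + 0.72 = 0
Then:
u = -2.77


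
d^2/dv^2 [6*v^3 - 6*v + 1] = 36*v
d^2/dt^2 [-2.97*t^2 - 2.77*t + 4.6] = -5.94000000000000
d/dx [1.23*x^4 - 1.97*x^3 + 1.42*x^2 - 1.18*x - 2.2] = 4.92*x^3 - 5.91*x^2 + 2.84*x - 1.18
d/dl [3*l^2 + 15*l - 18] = 6*l + 15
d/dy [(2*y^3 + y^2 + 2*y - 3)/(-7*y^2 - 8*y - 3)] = 2*(-7*y^4 - 16*y^3 - 6*y^2 - 24*y - 15)/(49*y^4 + 112*y^3 + 106*y^2 + 48*y + 9)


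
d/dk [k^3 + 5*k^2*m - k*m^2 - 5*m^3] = 3*k^2 + 10*k*m - m^2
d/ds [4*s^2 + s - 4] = 8*s + 1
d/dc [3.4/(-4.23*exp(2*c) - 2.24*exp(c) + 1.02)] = (28.764*exp(c) + 7.616)*exp(c)/(4.23*exp(2*c) + 2.24*exp(c) - 1.02)^2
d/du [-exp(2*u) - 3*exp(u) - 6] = (-2*exp(u) - 3)*exp(u)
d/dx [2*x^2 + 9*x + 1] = 4*x + 9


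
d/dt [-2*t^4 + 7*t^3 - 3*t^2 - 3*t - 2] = -8*t^3 + 21*t^2 - 6*t - 3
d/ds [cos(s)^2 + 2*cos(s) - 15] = -2*(cos(s) + 1)*sin(s)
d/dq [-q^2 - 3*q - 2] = -2*q - 3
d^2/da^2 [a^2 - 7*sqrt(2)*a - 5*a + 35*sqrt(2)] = 2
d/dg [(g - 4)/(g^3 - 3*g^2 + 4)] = (g^3 - 3*g^2 - 3*g*(g - 4)*(g - 2) + 4)/(g^3 - 3*g^2 + 4)^2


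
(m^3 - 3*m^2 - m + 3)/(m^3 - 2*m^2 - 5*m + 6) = (m + 1)/(m + 2)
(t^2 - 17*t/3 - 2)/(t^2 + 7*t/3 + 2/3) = (t - 6)/(t + 2)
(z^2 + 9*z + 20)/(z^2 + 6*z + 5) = (z + 4)/(z + 1)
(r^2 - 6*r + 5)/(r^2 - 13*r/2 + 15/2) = 2*(r - 1)/(2*r - 3)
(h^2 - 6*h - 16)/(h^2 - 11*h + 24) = (h + 2)/(h - 3)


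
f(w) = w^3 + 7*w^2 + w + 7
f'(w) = 3*w^2 + 14*w + 1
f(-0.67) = 9.17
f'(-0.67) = -7.03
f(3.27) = 120.09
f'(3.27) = 78.86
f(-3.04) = 40.56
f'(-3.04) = -13.84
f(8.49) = 1132.01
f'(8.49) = 336.10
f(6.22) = 524.68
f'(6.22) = 204.15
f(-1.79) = 21.90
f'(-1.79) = -14.45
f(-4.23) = 52.33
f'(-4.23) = -4.54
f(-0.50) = 8.12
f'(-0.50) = -5.25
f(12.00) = 2755.00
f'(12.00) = 601.00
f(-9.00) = -164.00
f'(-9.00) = 118.00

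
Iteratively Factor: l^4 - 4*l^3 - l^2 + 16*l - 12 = (l - 3)*(l^3 - l^2 - 4*l + 4) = (l - 3)*(l - 2)*(l^2 + l - 2) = (l - 3)*(l - 2)*(l - 1)*(l + 2)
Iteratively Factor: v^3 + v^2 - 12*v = (v)*(v^2 + v - 12) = v*(v - 3)*(v + 4)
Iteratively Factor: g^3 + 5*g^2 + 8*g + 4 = (g + 1)*(g^2 + 4*g + 4) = (g + 1)*(g + 2)*(g + 2)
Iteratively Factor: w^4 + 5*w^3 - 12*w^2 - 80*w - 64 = (w + 4)*(w^3 + w^2 - 16*w - 16) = (w - 4)*(w + 4)*(w^2 + 5*w + 4) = (w - 4)*(w + 4)^2*(w + 1)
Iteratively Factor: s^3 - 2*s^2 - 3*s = (s + 1)*(s^2 - 3*s) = s*(s + 1)*(s - 3)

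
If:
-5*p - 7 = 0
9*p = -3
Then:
No Solution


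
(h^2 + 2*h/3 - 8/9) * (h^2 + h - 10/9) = h^4 + 5*h^3/3 - 4*h^2/3 - 44*h/27 + 80/81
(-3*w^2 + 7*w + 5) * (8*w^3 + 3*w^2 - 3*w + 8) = -24*w^5 + 47*w^4 + 70*w^3 - 30*w^2 + 41*w + 40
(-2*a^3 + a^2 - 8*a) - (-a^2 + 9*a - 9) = -2*a^3 + 2*a^2 - 17*a + 9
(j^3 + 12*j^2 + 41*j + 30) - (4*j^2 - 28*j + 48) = j^3 + 8*j^2 + 69*j - 18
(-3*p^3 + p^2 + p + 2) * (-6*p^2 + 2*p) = 18*p^5 - 12*p^4 - 4*p^3 - 10*p^2 + 4*p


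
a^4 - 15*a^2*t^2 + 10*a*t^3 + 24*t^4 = (a - 3*t)*(a - 2*t)*(a + t)*(a + 4*t)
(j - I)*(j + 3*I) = j^2 + 2*I*j + 3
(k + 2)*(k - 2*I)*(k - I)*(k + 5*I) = k^4 + 2*k^3 + 2*I*k^3 + 13*k^2 + 4*I*k^2 + 26*k - 10*I*k - 20*I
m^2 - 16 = (m - 4)*(m + 4)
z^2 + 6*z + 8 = (z + 2)*(z + 4)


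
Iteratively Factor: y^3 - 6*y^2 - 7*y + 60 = (y - 5)*(y^2 - y - 12) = (y - 5)*(y - 4)*(y + 3)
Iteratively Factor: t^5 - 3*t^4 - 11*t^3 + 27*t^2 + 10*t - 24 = (t + 1)*(t^4 - 4*t^3 - 7*t^2 + 34*t - 24) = (t - 4)*(t + 1)*(t^3 - 7*t + 6) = (t - 4)*(t + 1)*(t + 3)*(t^2 - 3*t + 2) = (t - 4)*(t - 1)*(t + 1)*(t + 3)*(t - 2)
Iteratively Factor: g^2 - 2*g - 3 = (g - 3)*(g + 1)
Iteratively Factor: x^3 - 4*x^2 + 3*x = (x - 3)*(x^2 - x) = x*(x - 3)*(x - 1)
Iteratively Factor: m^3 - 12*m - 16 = (m - 4)*(m^2 + 4*m + 4) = (m - 4)*(m + 2)*(m + 2)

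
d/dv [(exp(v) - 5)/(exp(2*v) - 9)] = (-2*(exp(v) - 5)*exp(v) + exp(2*v) - 9)*exp(v)/(exp(2*v) - 9)^2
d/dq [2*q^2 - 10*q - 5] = 4*q - 10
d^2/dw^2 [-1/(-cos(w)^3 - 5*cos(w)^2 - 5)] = ((1 - cos(4*w))*(3*cos(w) + 10)^2 + (3*cos(w) + 40*cos(2*w) + 9*cos(3*w))*(cos(w)^3 + 5*cos(w)^2 + 5))/(4*(cos(w)^3 + 5*cos(w)^2 + 5)^3)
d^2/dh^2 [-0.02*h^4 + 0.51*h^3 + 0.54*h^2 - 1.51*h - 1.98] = -0.24*h^2 + 3.06*h + 1.08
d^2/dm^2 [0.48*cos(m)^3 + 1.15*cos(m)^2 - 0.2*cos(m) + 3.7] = -0.16*cos(m) - 2.3*cos(2*m) - 1.08*cos(3*m)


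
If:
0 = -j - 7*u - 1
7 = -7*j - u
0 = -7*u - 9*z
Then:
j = -1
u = 0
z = 0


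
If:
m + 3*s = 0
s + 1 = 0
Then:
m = 3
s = -1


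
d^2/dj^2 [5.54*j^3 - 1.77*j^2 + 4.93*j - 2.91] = 33.24*j - 3.54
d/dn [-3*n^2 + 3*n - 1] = 3 - 6*n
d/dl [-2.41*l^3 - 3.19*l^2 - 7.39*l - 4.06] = -7.23*l^2 - 6.38*l - 7.39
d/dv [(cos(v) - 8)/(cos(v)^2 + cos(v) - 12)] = (cos(v)^2 - 16*cos(v) + 4)*sin(v)/(cos(v)^2 + cos(v) - 12)^2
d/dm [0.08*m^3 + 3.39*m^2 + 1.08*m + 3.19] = 0.24*m^2 + 6.78*m + 1.08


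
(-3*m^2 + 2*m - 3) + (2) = -3*m^2 + 2*m - 1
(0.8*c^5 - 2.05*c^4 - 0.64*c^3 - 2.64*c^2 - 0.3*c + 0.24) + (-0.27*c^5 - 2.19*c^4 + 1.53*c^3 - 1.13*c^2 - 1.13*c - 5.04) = 0.53*c^5 - 4.24*c^4 + 0.89*c^3 - 3.77*c^2 - 1.43*c - 4.8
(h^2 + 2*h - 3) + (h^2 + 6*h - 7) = 2*h^2 + 8*h - 10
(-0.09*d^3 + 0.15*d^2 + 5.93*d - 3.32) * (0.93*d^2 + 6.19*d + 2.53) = -0.0837*d^5 - 0.4176*d^4 + 6.2157*d^3 + 33.9986*d^2 - 5.5479*d - 8.3996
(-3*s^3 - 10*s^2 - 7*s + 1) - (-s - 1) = -3*s^3 - 10*s^2 - 6*s + 2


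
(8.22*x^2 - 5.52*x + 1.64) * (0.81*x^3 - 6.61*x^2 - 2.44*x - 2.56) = 6.6582*x^5 - 58.8054*x^4 + 17.7588*x^3 - 18.4148*x^2 + 10.1296*x - 4.1984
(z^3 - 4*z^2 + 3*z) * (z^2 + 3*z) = z^5 - z^4 - 9*z^3 + 9*z^2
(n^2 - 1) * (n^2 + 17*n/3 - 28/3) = n^4 + 17*n^3/3 - 31*n^2/3 - 17*n/3 + 28/3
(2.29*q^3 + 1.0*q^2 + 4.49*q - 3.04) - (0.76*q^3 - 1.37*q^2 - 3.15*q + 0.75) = 1.53*q^3 + 2.37*q^2 + 7.64*q - 3.79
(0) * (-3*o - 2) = 0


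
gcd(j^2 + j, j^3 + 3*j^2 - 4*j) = j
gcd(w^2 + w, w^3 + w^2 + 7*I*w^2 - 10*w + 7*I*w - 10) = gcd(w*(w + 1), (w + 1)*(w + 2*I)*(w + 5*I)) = w + 1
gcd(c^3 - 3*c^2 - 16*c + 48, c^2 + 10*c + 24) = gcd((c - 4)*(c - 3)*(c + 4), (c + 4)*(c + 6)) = c + 4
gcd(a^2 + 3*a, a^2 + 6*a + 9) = a + 3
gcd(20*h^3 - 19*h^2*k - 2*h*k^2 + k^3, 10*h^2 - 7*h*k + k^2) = 5*h - k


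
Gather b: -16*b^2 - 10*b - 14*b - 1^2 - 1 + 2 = -16*b^2 - 24*b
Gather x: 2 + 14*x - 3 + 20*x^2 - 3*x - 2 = 20*x^2 + 11*x - 3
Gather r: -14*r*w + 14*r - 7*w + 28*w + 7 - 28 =r*(14 - 14*w) + 21*w - 21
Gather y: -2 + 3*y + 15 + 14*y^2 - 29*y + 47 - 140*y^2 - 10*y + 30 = -126*y^2 - 36*y + 90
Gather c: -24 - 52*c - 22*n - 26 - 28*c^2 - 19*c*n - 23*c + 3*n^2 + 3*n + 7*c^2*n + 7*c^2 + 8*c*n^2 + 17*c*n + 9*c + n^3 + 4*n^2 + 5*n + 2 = c^2*(7*n - 21) + c*(8*n^2 - 2*n - 66) + n^3 + 7*n^2 - 14*n - 48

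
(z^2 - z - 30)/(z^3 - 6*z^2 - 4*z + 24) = (z + 5)/(z^2 - 4)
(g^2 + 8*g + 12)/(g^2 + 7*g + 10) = (g + 6)/(g + 5)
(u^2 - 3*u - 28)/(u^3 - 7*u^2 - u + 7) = (u + 4)/(u^2 - 1)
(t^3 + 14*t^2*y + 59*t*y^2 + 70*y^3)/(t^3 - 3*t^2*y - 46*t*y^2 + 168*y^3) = (t^2 + 7*t*y + 10*y^2)/(t^2 - 10*t*y + 24*y^2)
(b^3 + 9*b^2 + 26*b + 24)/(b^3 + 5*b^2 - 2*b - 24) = (b + 2)/(b - 2)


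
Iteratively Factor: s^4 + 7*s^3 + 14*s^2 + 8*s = (s)*(s^3 + 7*s^2 + 14*s + 8) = s*(s + 1)*(s^2 + 6*s + 8) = s*(s + 1)*(s + 4)*(s + 2)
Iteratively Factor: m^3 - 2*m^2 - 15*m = (m + 3)*(m^2 - 5*m) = (m - 5)*(m + 3)*(m)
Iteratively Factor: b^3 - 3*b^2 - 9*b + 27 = (b - 3)*(b^2 - 9) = (b - 3)*(b + 3)*(b - 3)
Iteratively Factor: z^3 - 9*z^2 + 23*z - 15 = (z - 5)*(z^2 - 4*z + 3) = (z - 5)*(z - 3)*(z - 1)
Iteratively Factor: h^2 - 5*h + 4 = (h - 4)*(h - 1)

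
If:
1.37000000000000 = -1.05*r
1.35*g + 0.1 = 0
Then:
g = -0.07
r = -1.30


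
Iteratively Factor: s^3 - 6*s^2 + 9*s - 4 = (s - 1)*(s^2 - 5*s + 4) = (s - 4)*(s - 1)*(s - 1)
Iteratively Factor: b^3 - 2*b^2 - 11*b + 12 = (b - 1)*(b^2 - b - 12) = (b - 1)*(b + 3)*(b - 4)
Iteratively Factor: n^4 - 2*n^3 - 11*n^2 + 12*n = (n + 3)*(n^3 - 5*n^2 + 4*n) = (n - 1)*(n + 3)*(n^2 - 4*n) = n*(n - 1)*(n + 3)*(n - 4)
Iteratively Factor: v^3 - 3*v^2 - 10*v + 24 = (v - 2)*(v^2 - v - 12) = (v - 4)*(v - 2)*(v + 3)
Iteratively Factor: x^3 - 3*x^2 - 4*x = (x)*(x^2 - 3*x - 4) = x*(x - 4)*(x + 1)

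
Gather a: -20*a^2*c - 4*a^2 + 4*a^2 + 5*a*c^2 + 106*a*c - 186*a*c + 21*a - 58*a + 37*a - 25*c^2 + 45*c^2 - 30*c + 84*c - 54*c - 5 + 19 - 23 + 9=-20*a^2*c + a*(5*c^2 - 80*c) + 20*c^2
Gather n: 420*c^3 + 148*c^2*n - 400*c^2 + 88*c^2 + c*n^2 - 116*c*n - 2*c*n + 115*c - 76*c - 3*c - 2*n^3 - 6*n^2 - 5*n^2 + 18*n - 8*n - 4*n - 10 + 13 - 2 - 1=420*c^3 - 312*c^2 + 36*c - 2*n^3 + n^2*(c - 11) + n*(148*c^2 - 118*c + 6)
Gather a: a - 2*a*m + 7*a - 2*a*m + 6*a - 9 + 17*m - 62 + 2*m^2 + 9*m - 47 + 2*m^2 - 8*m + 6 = a*(14 - 4*m) + 4*m^2 + 18*m - 112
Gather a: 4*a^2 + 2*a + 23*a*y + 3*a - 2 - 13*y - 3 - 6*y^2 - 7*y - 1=4*a^2 + a*(23*y + 5) - 6*y^2 - 20*y - 6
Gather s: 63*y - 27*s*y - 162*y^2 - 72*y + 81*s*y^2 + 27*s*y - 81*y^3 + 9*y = 81*s*y^2 - 81*y^3 - 162*y^2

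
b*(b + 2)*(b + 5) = b^3 + 7*b^2 + 10*b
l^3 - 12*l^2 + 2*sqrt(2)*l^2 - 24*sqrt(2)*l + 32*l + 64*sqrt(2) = (l - 8)*(l - 4)*(l + 2*sqrt(2))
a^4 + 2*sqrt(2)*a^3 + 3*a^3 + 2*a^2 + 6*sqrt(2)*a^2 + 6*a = a*(a + 3)*(a + sqrt(2))^2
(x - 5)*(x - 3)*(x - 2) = x^3 - 10*x^2 + 31*x - 30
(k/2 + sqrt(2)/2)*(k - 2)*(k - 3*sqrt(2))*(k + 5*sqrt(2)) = k^4/2 - k^3 + 3*sqrt(2)*k^3/2 - 13*k^2 - 3*sqrt(2)*k^2 - 15*sqrt(2)*k + 26*k + 30*sqrt(2)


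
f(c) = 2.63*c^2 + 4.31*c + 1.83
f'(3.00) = 20.09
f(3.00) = 38.43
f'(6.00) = 35.87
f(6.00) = 122.37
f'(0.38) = 6.31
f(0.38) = 3.85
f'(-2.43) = -8.47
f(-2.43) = 6.89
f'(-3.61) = -14.68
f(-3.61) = 20.55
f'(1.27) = 10.99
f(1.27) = 11.55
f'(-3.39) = -13.52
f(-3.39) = 17.44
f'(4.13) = 26.03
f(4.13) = 64.49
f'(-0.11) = 3.73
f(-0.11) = 1.39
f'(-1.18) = -1.90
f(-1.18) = 0.41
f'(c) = 5.26*c + 4.31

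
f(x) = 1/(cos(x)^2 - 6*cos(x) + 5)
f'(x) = (2*sin(x)*cos(x) - 6*sin(x))/(cos(x)^2 - 6*cos(x) + 5)^2 = 2*(cos(x) - 3)*sin(x)/(cos(x)^2 - 6*cos(x) + 5)^2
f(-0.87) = 0.65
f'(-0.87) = 1.50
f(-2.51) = 0.10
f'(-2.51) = 0.04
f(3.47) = 0.09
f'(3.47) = 0.02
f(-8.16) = 0.14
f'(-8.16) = 0.13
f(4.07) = 0.11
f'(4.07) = 0.07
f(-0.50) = 1.98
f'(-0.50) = 7.99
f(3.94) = 0.10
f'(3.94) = 0.06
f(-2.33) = 0.10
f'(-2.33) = 0.06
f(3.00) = 0.08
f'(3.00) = -0.00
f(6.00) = 6.21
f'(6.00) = 44.03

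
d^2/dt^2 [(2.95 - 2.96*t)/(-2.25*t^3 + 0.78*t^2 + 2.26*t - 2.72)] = (89.91*t^5 - 210.3813*t^4 + 116.540928*t^3 - 138.14658*t^2 + 114.802056*t - 6.26085599999999)/(11.390625*t^9 - 11.84625*t^8 - 30.21705*t^7 + 64.633248*t^6 + 1.70974799999999*t^5 - 89.97444*t^4 + 67.16492*t^3 + 24.36576*t^2 - 50.161152*t + 20.123648)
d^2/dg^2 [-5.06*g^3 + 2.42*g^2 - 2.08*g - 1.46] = 4.84 - 30.36*g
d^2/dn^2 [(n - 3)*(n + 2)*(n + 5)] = 6*n + 8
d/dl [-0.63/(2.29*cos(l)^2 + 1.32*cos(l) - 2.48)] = -(2.8854*cos(l) + 0.8316)*sin(l)/(2.29*cos(l)^2 + 1.32*cos(l) - 2.48)^2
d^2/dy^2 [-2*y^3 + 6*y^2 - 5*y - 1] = 12 - 12*y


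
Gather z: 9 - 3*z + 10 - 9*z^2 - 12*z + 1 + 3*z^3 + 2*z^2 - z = 3*z^3 - 7*z^2 - 16*z + 20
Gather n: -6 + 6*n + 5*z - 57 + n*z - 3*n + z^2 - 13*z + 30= n*(z + 3) + z^2 - 8*z - 33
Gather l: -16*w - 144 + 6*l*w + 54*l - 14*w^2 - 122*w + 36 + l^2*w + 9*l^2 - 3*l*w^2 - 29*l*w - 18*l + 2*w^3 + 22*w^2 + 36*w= l^2*(w + 9) + l*(-3*w^2 - 23*w + 36) + 2*w^3 + 8*w^2 - 102*w - 108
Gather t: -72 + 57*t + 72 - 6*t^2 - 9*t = -6*t^2 + 48*t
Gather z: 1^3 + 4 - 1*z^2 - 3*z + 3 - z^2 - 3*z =-2*z^2 - 6*z + 8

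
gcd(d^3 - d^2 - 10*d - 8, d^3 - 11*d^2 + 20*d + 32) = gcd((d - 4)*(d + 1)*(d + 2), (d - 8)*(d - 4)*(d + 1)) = d^2 - 3*d - 4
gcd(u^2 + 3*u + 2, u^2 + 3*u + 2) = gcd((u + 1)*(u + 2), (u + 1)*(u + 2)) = u^2 + 3*u + 2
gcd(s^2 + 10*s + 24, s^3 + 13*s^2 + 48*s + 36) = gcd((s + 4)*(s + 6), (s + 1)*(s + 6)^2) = s + 6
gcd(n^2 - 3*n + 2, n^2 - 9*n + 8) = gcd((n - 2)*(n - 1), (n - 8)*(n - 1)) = n - 1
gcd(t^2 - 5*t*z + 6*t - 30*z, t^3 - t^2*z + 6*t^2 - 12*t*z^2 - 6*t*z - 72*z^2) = t + 6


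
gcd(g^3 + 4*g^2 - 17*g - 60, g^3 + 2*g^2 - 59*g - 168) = g + 3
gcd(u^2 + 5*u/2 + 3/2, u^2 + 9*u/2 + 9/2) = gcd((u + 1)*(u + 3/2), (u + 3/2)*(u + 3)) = u + 3/2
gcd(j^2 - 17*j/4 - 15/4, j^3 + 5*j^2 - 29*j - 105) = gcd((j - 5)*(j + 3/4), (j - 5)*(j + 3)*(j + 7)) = j - 5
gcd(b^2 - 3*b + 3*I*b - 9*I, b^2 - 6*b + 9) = b - 3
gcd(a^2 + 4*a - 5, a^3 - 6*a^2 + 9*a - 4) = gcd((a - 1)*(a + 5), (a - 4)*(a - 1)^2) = a - 1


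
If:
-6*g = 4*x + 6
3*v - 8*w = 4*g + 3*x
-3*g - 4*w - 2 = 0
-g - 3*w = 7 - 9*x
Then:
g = -76/49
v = 155/294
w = 65/98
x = 81/98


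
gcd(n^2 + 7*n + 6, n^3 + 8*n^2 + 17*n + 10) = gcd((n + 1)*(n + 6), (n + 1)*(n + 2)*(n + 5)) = n + 1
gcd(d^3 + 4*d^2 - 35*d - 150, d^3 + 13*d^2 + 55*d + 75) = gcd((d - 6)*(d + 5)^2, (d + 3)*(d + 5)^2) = d^2 + 10*d + 25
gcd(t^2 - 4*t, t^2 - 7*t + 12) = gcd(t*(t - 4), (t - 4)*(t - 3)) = t - 4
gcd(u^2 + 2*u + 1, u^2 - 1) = u + 1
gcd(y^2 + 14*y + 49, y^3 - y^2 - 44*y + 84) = y + 7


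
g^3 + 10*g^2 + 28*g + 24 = (g + 2)^2*(g + 6)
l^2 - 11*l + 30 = (l - 6)*(l - 5)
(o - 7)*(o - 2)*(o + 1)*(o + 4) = o^4 - 4*o^3 - 27*o^2 + 34*o + 56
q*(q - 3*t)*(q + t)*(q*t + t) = q^4*t - 2*q^3*t^2 + q^3*t - 3*q^2*t^3 - 2*q^2*t^2 - 3*q*t^3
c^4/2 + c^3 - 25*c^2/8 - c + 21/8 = (c/2 + 1/2)*(c - 3/2)*(c - 1)*(c + 7/2)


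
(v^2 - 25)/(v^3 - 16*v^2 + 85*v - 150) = (v + 5)/(v^2 - 11*v + 30)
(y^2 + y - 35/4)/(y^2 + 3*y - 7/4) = (2*y - 5)/(2*y - 1)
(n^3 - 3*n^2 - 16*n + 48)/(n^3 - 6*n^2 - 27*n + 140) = (n^2 + n - 12)/(n^2 - 2*n - 35)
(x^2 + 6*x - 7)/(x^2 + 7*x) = (x - 1)/x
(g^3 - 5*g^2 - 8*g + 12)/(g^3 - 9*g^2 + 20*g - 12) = (g + 2)/(g - 2)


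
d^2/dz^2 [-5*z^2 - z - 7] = -10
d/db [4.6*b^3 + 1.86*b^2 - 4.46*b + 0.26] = 13.8*b^2 + 3.72*b - 4.46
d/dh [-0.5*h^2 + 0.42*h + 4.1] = 0.42 - 1.0*h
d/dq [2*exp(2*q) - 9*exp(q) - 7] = (4*exp(q) - 9)*exp(q)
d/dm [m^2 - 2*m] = 2*m - 2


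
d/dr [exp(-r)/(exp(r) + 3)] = (-2*exp(r) - 3)*exp(-r)/(exp(2*r) + 6*exp(r) + 9)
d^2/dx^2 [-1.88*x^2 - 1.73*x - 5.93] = -3.76000000000000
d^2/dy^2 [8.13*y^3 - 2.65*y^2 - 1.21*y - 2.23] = 48.78*y - 5.3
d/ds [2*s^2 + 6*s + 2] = 4*s + 6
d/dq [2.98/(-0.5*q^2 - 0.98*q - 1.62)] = (2.98*q + 2.9204)/(0.5*q^2 + 0.98*q + 1.62)^2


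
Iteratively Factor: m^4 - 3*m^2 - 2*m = (m + 1)*(m^3 - m^2 - 2*m) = m*(m + 1)*(m^2 - m - 2) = m*(m - 2)*(m + 1)*(m + 1)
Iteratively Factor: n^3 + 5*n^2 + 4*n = (n)*(n^2 + 5*n + 4) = n*(n + 4)*(n + 1)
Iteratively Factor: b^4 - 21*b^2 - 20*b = (b + 1)*(b^3 - b^2 - 20*b) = (b + 1)*(b + 4)*(b^2 - 5*b) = (b - 5)*(b + 1)*(b + 4)*(b)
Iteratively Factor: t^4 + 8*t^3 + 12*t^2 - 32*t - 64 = (t + 2)*(t^3 + 6*t^2 - 32) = (t - 2)*(t + 2)*(t^2 + 8*t + 16) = (t - 2)*(t + 2)*(t + 4)*(t + 4)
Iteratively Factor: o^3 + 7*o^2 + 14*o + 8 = (o + 1)*(o^2 + 6*o + 8) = (o + 1)*(o + 4)*(o + 2)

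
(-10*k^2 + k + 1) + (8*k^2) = -2*k^2 + k + 1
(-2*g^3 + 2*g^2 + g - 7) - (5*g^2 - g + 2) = -2*g^3 - 3*g^2 + 2*g - 9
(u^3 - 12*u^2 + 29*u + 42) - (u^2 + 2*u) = u^3 - 13*u^2 + 27*u + 42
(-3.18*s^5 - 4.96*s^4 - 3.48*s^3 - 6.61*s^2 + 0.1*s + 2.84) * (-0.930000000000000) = 2.9574*s^5 + 4.6128*s^4 + 3.2364*s^3 + 6.1473*s^2 - 0.093*s - 2.6412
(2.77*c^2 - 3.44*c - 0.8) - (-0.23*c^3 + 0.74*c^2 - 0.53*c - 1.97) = 0.23*c^3 + 2.03*c^2 - 2.91*c + 1.17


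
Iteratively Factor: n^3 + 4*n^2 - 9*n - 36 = (n - 3)*(n^2 + 7*n + 12) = (n - 3)*(n + 3)*(n + 4)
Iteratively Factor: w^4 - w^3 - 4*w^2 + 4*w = (w)*(w^3 - w^2 - 4*w + 4) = w*(w - 2)*(w^2 + w - 2) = w*(w - 2)*(w + 2)*(w - 1)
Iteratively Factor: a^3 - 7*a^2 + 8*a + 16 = (a - 4)*(a^2 - 3*a - 4) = (a - 4)^2*(a + 1)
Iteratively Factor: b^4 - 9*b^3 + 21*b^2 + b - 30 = (b - 5)*(b^3 - 4*b^2 + b + 6) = (b - 5)*(b - 3)*(b^2 - b - 2) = (b - 5)*(b - 3)*(b + 1)*(b - 2)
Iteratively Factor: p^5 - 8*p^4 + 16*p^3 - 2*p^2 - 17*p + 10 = (p - 2)*(p^4 - 6*p^3 + 4*p^2 + 6*p - 5) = (p - 2)*(p - 1)*(p^3 - 5*p^2 - p + 5) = (p - 2)*(p - 1)^2*(p^2 - 4*p - 5) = (p - 5)*(p - 2)*(p - 1)^2*(p + 1)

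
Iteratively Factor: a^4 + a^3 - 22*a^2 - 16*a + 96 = (a + 4)*(a^3 - 3*a^2 - 10*a + 24) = (a - 4)*(a + 4)*(a^2 + a - 6) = (a - 4)*(a + 3)*(a + 4)*(a - 2)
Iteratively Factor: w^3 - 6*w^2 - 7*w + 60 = (w + 3)*(w^2 - 9*w + 20) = (w - 5)*(w + 3)*(w - 4)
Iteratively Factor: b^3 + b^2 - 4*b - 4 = (b + 2)*(b^2 - b - 2) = (b + 1)*(b + 2)*(b - 2)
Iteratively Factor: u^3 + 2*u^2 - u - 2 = (u + 1)*(u^2 + u - 2) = (u + 1)*(u + 2)*(u - 1)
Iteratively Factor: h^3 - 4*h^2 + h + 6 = (h + 1)*(h^2 - 5*h + 6) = (h - 2)*(h + 1)*(h - 3)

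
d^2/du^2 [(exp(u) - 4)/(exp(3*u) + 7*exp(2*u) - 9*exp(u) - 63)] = (4*exp(6*u) - 15*exp(5*u) - 223*exp(4*u) + 170*exp(3*u) + 1134*exp(2*u) - 7947*exp(u) + 6237)*exp(u)/(exp(9*u) + 21*exp(8*u) + 120*exp(7*u) - 224*exp(6*u) - 3726*exp(5*u) - 4158*exp(4*u) + 34992*exp(3*u) + 68040*exp(2*u) - 107163*exp(u) - 250047)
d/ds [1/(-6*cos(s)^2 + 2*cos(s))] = (sin(s)/cos(s)^2 - 6*tan(s))/(2*(3*cos(s) - 1)^2)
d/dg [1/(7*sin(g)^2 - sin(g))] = (-14/tan(g) + cos(g)/sin(g)^2)/(7*sin(g) - 1)^2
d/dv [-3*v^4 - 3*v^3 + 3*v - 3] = -12*v^3 - 9*v^2 + 3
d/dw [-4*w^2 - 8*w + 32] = -8*w - 8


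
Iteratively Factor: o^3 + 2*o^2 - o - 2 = (o + 1)*(o^2 + o - 2) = (o + 1)*(o + 2)*(o - 1)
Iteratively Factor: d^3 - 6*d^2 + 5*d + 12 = (d + 1)*(d^2 - 7*d + 12) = (d - 4)*(d + 1)*(d - 3)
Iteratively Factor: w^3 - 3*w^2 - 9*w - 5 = (w - 5)*(w^2 + 2*w + 1) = (w - 5)*(w + 1)*(w + 1)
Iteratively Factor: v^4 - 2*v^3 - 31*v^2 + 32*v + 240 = (v - 5)*(v^3 + 3*v^2 - 16*v - 48) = (v - 5)*(v + 3)*(v^2 - 16) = (v - 5)*(v - 4)*(v + 3)*(v + 4)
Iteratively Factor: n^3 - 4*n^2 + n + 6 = (n + 1)*(n^2 - 5*n + 6) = (n - 3)*(n + 1)*(n - 2)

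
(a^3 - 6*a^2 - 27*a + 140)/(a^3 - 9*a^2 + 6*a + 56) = (a + 5)/(a + 2)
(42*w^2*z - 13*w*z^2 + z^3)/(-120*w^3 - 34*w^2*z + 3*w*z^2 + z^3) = z*(-7*w + z)/(20*w^2 + 9*w*z + z^2)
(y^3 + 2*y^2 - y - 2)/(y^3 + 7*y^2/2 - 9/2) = 2*(y^2 + 3*y + 2)/(2*y^2 + 9*y + 9)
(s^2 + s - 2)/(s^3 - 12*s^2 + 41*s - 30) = (s + 2)/(s^2 - 11*s + 30)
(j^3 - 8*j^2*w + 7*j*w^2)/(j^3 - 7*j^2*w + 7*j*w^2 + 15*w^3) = j*(j^2 - 8*j*w + 7*w^2)/(j^3 - 7*j^2*w + 7*j*w^2 + 15*w^3)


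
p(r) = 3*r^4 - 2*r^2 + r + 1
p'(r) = 12*r^3 - 4*r + 1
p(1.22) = 5.89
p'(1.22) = 17.91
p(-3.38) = 366.32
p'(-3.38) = -448.85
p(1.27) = 6.85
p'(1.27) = 20.50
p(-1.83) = 26.12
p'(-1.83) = -65.22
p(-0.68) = 0.04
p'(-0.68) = -0.05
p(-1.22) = 3.45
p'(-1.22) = -15.91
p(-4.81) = 1555.76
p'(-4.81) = -1315.18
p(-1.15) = 2.45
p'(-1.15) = -12.65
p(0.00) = 1.00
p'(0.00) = 1.00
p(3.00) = 229.00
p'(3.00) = 313.00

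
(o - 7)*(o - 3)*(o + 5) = o^3 - 5*o^2 - 29*o + 105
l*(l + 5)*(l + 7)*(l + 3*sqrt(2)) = l^4 + 3*sqrt(2)*l^3 + 12*l^3 + 35*l^2 + 36*sqrt(2)*l^2 + 105*sqrt(2)*l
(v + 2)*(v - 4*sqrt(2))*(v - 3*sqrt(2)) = v^3 - 7*sqrt(2)*v^2 + 2*v^2 - 14*sqrt(2)*v + 24*v + 48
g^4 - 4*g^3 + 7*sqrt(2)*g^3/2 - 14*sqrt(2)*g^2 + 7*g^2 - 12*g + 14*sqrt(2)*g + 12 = (g - 2)^2*(g + sqrt(2)/2)*(g + 3*sqrt(2))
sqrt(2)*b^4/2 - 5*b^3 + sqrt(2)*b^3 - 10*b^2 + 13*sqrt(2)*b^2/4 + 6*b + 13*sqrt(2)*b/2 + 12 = (b + 2)*(b - 4*sqrt(2))*(b - 3*sqrt(2)/2)*(sqrt(2)*b/2 + 1/2)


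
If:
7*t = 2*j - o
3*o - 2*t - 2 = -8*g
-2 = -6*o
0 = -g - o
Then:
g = -1/3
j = -25/4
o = 1/3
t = -11/6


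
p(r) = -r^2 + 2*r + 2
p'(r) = 2 - 2*r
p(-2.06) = -6.36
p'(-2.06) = 6.12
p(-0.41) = 1.01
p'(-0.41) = 2.82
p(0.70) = 2.91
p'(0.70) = 0.60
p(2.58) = 0.50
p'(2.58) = -3.16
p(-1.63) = -3.92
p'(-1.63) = 5.26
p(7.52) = -39.51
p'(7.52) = -13.04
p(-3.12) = -13.97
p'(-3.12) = 8.24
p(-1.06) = -1.24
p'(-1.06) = 4.12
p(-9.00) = -97.00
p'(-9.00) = 20.00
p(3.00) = -1.00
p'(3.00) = -4.00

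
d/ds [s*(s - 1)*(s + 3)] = 3*s^2 + 4*s - 3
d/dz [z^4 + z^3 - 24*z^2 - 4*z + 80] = 4*z^3 + 3*z^2 - 48*z - 4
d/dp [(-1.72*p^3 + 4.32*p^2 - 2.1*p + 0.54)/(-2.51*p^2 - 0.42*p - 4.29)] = (4.3172*p^4 + 1.4448*p^3 + 15.051*p^2 - 34.3548*p + 9.2358)/(6.3001*p^4 + 2.1084*p^3 + 21.7122*p^2 + 3.6036*p + 18.4041)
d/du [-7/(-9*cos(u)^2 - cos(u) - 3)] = 7*(18*cos(u) + 1)*sin(u)/(9*cos(u)^2 + cos(u) + 3)^2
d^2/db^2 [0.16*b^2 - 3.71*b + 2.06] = 0.320000000000000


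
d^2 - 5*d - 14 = (d - 7)*(d + 2)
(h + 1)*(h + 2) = h^2 + 3*h + 2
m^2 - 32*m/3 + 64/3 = (m - 8)*(m - 8/3)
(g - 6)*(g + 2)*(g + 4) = g^3 - 28*g - 48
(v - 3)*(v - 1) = v^2 - 4*v + 3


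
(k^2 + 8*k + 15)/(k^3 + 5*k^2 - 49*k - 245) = (k + 3)/(k^2 - 49)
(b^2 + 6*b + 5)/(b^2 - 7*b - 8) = (b + 5)/(b - 8)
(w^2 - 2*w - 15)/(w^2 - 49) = (w^2 - 2*w - 15)/(w^2 - 49)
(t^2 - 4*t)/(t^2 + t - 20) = t/(t + 5)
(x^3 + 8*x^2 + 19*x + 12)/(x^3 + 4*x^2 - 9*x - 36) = (x + 1)/(x - 3)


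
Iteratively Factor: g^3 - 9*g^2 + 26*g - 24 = (g - 4)*(g^2 - 5*g + 6) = (g - 4)*(g - 3)*(g - 2)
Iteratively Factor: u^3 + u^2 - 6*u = (u)*(u^2 + u - 6) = u*(u - 2)*(u + 3)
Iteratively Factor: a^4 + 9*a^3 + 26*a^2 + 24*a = (a + 3)*(a^3 + 6*a^2 + 8*a) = a*(a + 3)*(a^2 + 6*a + 8) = a*(a + 2)*(a + 3)*(a + 4)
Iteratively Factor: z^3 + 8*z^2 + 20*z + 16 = (z + 2)*(z^2 + 6*z + 8) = (z + 2)^2*(z + 4)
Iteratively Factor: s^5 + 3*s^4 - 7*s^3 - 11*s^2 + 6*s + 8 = (s - 2)*(s^4 + 5*s^3 + 3*s^2 - 5*s - 4) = (s - 2)*(s + 4)*(s^3 + s^2 - s - 1) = (s - 2)*(s - 1)*(s + 4)*(s^2 + 2*s + 1) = (s - 2)*(s - 1)*(s + 1)*(s + 4)*(s + 1)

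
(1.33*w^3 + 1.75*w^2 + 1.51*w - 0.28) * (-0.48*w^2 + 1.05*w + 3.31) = -0.6384*w^5 + 0.5565*w^4 + 5.515*w^3 + 7.5124*w^2 + 4.7041*w - 0.9268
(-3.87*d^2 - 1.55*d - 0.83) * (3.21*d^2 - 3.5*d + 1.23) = -12.4227*d^4 + 8.5695*d^3 - 1.9994*d^2 + 0.9985*d - 1.0209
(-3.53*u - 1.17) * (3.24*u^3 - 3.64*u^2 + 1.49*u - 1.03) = -11.4372*u^4 + 9.0584*u^3 - 1.0009*u^2 + 1.8926*u + 1.2051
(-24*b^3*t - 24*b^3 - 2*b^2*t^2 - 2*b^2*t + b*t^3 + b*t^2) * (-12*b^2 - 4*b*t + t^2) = 288*b^5*t + 288*b^5 + 120*b^4*t^2 + 120*b^4*t - 28*b^3*t^3 - 28*b^3*t^2 - 6*b^2*t^4 - 6*b^2*t^3 + b*t^5 + b*t^4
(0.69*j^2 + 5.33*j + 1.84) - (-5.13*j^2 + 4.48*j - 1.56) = 5.82*j^2 + 0.85*j + 3.4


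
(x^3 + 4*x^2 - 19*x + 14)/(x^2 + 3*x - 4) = (x^2 + 5*x - 14)/(x + 4)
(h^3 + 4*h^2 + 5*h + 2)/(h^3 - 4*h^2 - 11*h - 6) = (h + 2)/(h - 6)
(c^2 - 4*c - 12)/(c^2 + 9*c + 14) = (c - 6)/(c + 7)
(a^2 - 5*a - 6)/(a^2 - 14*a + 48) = (a + 1)/(a - 8)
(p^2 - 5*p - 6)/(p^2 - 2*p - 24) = (p + 1)/(p + 4)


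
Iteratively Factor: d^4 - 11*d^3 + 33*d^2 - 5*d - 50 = (d - 2)*(d^3 - 9*d^2 + 15*d + 25) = (d - 2)*(d + 1)*(d^2 - 10*d + 25) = (d - 5)*(d - 2)*(d + 1)*(d - 5)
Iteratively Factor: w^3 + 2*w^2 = (w)*(w^2 + 2*w) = w*(w + 2)*(w)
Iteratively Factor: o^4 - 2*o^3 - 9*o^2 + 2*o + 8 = (o + 1)*(o^3 - 3*o^2 - 6*o + 8) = (o + 1)*(o + 2)*(o^2 - 5*o + 4) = (o - 4)*(o + 1)*(o + 2)*(o - 1)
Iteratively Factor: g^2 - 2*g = (g - 2)*(g)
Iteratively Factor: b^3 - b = (b)*(b^2 - 1) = b*(b + 1)*(b - 1)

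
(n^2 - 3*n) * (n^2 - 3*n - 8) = n^4 - 6*n^3 + n^2 + 24*n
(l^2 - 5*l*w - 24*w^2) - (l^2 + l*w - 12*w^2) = -6*l*w - 12*w^2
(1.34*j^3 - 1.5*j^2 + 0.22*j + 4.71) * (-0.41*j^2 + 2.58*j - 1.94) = -0.5494*j^5 + 4.0722*j^4 - 6.5598*j^3 + 1.5465*j^2 + 11.725*j - 9.1374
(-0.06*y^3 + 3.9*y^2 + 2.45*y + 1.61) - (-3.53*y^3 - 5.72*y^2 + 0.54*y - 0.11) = 3.47*y^3 + 9.62*y^2 + 1.91*y + 1.72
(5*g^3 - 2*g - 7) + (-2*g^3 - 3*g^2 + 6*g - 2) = 3*g^3 - 3*g^2 + 4*g - 9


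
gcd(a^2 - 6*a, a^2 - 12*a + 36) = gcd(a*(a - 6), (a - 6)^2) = a - 6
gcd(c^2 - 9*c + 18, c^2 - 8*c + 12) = c - 6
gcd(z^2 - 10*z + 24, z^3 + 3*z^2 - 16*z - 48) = z - 4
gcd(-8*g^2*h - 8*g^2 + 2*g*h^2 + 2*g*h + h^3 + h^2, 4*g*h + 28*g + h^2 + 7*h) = 4*g + h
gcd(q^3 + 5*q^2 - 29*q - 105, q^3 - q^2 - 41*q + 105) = q^2 + 2*q - 35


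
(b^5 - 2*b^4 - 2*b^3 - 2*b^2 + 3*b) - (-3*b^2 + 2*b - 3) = b^5 - 2*b^4 - 2*b^3 + b^2 + b + 3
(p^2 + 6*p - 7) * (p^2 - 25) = p^4 + 6*p^3 - 32*p^2 - 150*p + 175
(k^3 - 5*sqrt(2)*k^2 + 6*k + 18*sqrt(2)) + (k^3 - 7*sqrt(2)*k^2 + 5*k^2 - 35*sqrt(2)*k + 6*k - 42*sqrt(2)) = 2*k^3 - 12*sqrt(2)*k^2 + 5*k^2 - 35*sqrt(2)*k + 12*k - 24*sqrt(2)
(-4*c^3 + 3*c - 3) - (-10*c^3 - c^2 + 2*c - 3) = 6*c^3 + c^2 + c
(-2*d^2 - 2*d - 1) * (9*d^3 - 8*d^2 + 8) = -18*d^5 - 2*d^4 + 7*d^3 - 8*d^2 - 16*d - 8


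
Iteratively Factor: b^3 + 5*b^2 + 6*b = (b)*(b^2 + 5*b + 6) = b*(b + 3)*(b + 2)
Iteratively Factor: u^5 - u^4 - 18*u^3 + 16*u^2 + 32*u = (u - 4)*(u^4 + 3*u^3 - 6*u^2 - 8*u) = (u - 4)*(u + 1)*(u^3 + 2*u^2 - 8*u) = u*(u - 4)*(u + 1)*(u^2 + 2*u - 8) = u*(u - 4)*(u + 1)*(u + 4)*(u - 2)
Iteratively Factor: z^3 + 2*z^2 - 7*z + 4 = (z - 1)*(z^2 + 3*z - 4) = (z - 1)*(z + 4)*(z - 1)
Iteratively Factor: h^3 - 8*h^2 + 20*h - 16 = (h - 2)*(h^2 - 6*h + 8) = (h - 4)*(h - 2)*(h - 2)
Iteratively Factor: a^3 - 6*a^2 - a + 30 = (a - 5)*(a^2 - a - 6) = (a - 5)*(a + 2)*(a - 3)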